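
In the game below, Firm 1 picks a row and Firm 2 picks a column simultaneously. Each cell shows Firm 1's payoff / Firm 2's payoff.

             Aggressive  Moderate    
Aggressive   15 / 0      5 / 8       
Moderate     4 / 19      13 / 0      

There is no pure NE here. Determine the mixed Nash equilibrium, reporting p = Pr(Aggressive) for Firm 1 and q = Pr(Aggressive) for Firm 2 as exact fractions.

Each player's mixing probability is pinned down by making the *other* player indifferent.
Firm 2 indifferent between Aggressive and Moderate: p·0 + (1−p)·19 = p·8 + (1−p)·0 ⟹ 19 + (-19)p = 0 + 8p ⟹ p = 19/27.
Firm 1 indifferent between Aggressive and Moderate: q·15 + (1−q)·5 = q·4 + (1−q)·13 ⟹ 5 + 10q = 13 + (-9)q ⟹ q = 8/19.

p = 19/27, q = 8/19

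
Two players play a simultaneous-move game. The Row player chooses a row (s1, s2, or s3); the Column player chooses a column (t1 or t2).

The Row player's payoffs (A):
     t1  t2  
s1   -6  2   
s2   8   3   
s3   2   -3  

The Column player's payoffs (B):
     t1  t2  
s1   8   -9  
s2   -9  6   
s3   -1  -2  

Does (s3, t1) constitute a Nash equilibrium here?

No

Holding the Column player at t1: the Row player gets 2 from s3 but could get 8 by switching to s2. The Row player has a profitable deviation.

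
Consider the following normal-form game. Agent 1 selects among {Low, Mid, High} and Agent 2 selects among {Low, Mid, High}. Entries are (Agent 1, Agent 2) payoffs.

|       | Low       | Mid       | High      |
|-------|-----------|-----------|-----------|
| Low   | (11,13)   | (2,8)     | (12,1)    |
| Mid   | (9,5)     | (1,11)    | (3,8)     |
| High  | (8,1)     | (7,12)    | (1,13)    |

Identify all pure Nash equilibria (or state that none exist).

A profile is a Nash equilibrium when each player is best-responding to the other.
Agent 1's best responses — vs Low: Low (payoff 11); vs Mid: High (payoff 7); vs High: Low (payoff 12).
Agent 2's best responses — vs Low: Low (payoff 13); vs Mid: Mid (payoff 11); vs High: High (payoff 13).
The only mutual best response is (Low, Low); neither player gains by switching there.

(Low, Low)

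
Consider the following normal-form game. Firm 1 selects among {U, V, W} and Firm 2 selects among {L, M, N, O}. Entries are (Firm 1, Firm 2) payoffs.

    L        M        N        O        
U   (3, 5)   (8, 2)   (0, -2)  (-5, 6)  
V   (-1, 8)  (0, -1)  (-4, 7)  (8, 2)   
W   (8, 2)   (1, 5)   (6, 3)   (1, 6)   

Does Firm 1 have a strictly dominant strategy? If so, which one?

None

Check whether one of Firm 1's strategies beats all alternatives regardless of what the opponent does.
U is not dominant: against L, W gives 8 > 3.
V is not dominant: against L, U gives 3 > -1.
W is not dominant: against M, U gives 8 > 1.
No single strategy is best against every opponent action.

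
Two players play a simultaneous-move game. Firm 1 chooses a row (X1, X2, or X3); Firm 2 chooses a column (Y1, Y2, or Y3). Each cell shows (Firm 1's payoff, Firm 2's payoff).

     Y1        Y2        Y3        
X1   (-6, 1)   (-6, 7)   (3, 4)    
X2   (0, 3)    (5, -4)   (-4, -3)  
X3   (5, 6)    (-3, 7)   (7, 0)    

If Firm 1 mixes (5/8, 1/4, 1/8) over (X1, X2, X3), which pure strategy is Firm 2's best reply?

Y2

Firm 2's best reply maximizes expected payoff against the mix.
Y1: (5/8)·1 + (1/4)·3 + (1/8)·6 = 17/8
Y2: (5/8)·7 + (1/4)·(-4) + (1/8)·7 = 17/4
Y3: (5/8)·4 + (1/4)·(-3) + (1/8)·0 = 7/4
Highest expected payoff is 17/4, from Y2.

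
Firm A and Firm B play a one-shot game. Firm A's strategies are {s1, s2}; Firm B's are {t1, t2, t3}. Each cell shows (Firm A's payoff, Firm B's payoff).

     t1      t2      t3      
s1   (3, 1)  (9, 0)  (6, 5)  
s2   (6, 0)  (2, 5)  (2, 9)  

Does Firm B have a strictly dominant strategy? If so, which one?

Check whether one of Firm B's strategies beats all alternatives regardless of what the opponent does.
t3 strictly dominates: vs s1: 5 > each of {1, 0}; vs s2: 9 > each of {0, 5}.

t3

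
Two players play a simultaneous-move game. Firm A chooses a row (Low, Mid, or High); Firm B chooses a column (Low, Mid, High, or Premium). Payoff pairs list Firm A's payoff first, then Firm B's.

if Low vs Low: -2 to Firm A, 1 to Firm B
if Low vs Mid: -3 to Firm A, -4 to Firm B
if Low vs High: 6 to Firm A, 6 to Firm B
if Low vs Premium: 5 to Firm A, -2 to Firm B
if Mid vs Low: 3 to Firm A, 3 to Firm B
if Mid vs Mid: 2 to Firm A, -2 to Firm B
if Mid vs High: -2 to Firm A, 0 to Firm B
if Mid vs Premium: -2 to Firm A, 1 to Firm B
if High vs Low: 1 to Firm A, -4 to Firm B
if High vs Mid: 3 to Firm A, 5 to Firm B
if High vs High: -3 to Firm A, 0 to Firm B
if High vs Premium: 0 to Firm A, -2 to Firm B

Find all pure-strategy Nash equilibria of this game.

A profile is a Nash equilibrium when each player is best-responding to the other.
Firm A's best responses — vs Low: Mid (payoff 3); vs Mid: High (payoff 3); vs High: Low (payoff 6); vs Premium: Low (payoff 5).
Firm B's best responses — vs Low: High (payoff 6); vs Mid: Low (payoff 3); vs High: Mid (payoff 5).
Mutual best responses occur at (Low, High), (Mid, Low), and (High, Mid); at each, neither player gains by switching.

(Low, High), (Mid, Low), and (High, Mid)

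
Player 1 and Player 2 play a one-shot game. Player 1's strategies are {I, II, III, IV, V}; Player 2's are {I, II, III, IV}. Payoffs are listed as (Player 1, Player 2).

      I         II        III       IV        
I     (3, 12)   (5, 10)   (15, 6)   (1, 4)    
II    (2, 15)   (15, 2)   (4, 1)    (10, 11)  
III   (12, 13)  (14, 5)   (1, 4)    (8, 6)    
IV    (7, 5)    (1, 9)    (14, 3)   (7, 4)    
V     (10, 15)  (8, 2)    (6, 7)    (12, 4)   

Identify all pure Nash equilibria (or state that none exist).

Find each player's best response to every opponent strategy; NE are the intersections.
Player 1's best responses — vs I: III (payoff 12); vs II: II (payoff 15); vs III: I (payoff 15); vs IV: V (payoff 12).
Player 2's best responses — vs I: I (payoff 12); vs II: I (payoff 15); vs III: I (payoff 13); vs IV: II (payoff 9); vs V: I (payoff 15).
The only mutual best response is (III, I); neither player gains by switching there.

(III, I)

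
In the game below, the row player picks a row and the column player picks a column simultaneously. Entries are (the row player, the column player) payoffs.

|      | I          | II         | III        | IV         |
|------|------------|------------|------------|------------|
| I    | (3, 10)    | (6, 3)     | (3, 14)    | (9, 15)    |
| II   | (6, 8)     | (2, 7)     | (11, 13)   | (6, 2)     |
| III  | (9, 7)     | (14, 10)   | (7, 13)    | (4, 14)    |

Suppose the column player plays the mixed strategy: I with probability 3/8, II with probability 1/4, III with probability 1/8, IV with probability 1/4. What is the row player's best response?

Compute the row player's expected payoff from each pure strategy against the given mix.
I: (3/8)·3 + (1/4)·6 + (1/8)·3 + (1/4)·9 = 21/4
II: (3/8)·6 + (1/4)·2 + (1/8)·11 + (1/4)·6 = 45/8
III: (3/8)·9 + (1/4)·14 + (1/8)·7 + (1/4)·4 = 35/4
Highest expected payoff is 35/4, from III.

III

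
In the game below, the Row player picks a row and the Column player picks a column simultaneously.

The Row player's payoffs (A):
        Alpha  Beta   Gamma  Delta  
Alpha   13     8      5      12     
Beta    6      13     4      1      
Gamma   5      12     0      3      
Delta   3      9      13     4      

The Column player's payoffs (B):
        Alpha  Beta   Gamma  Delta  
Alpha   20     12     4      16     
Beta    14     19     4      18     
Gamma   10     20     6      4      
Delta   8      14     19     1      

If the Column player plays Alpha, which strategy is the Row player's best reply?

With the Column player fixed at Alpha, the Row player's payoffs are: Alpha → 13, Beta → 6, Gamma → 5, Delta → 3.
The maximum is 13, achieved by Alpha.

Alpha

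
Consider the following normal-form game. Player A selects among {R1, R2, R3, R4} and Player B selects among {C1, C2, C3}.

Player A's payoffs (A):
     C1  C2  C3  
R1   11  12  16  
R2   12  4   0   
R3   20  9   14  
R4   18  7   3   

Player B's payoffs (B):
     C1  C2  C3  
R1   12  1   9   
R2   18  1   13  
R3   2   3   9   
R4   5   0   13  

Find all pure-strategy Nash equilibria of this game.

No pure-strategy Nash equilibrium

Check mutual best responses: a cell is a NE iff neither player can gain by unilaterally deviating.
Player A's best responses — vs C1: R3 (payoff 20); vs C2: R1 (payoff 12); vs C3: R1 (payoff 16).
Player B's best responses — vs R1: C1 (payoff 12); vs R2: C1 (payoff 18); vs R3: C3 (payoff 9); vs R4: C3 (payoff 13).
No cell has both players best-responding. For instance, Player A's best reply to C3 is R1, but against R1 Player B prefers C1 over C3.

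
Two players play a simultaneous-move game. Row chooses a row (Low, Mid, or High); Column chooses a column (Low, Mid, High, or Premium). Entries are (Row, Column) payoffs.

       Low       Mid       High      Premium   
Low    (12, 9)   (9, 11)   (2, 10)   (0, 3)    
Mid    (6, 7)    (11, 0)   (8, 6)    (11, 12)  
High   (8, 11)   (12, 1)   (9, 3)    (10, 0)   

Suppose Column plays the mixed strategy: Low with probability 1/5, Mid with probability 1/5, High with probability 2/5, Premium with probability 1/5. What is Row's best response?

Row's best reply maximizes expected payoff against the mix.
Low: (1/5)·12 + (1/5)·9 + (2/5)·2 + (1/5)·0 = 5
Mid: (1/5)·6 + (1/5)·11 + (2/5)·8 + (1/5)·11 = 44/5
High: (1/5)·8 + (1/5)·12 + (2/5)·9 + (1/5)·10 = 48/5
Highest expected payoff is 48/5, from High.

High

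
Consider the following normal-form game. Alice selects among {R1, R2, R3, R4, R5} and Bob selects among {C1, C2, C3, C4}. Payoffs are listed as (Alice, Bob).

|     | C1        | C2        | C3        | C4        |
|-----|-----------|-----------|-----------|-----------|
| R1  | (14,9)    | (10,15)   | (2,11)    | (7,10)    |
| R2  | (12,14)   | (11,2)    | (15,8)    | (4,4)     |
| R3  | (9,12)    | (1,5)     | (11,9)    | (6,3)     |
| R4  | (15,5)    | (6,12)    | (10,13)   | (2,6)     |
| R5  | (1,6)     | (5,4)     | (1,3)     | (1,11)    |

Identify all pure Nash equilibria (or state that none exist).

None

Check mutual best responses: a cell is a NE iff neither player can gain by unilaterally deviating.
Alice's best responses — vs C1: R4 (payoff 15); vs C2: R2 (payoff 11); vs C3: R2 (payoff 15); vs C4: R1 (payoff 7).
Bob's best responses — vs R1: C2 (payoff 15); vs R2: C1 (payoff 14); vs R3: C1 (payoff 12); vs R4: C3 (payoff 13); vs R5: C4 (payoff 11).
No cell has both players best-responding. For instance, Alice's best reply to C1 is R4, but against R4 Bob prefers C3 over C1.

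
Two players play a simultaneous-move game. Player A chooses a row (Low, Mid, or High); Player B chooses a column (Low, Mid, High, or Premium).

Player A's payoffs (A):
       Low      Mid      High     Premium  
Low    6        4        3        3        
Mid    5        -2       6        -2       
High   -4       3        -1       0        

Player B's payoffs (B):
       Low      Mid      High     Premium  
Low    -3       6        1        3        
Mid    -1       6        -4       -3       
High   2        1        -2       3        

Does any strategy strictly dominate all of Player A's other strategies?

Check whether one of Player A's strategies beats all alternatives regardless of what the opponent does.
Low is not dominant: against High, Mid gives 6 > 3.
Mid is not dominant: against Low, Low gives 6 > 5.
High is not dominant: against Low, Low gives 6 > -4.
No single strategy is best against every opponent action.

No strictly dominant strategy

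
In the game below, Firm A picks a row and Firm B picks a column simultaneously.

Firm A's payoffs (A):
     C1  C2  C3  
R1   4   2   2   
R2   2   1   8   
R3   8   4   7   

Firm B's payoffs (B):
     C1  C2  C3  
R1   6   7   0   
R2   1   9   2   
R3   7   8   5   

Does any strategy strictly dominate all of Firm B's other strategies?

Check whether one of Firm B's strategies beats all alternatives regardless of what the opponent does.
C2 strictly dominates: vs R1: 7 > each of {6, 0}; vs R2: 9 > each of {1, 2}; vs R3: 8 > each of {7, 5}.

C2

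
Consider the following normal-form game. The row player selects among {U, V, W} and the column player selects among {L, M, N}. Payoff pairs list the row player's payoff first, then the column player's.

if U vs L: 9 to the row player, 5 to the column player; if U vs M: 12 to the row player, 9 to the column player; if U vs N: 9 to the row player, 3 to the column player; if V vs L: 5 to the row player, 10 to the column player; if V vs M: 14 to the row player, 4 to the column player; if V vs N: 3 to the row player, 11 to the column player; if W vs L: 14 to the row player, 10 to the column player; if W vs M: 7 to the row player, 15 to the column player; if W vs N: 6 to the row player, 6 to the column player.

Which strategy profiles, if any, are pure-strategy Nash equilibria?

No pure-strategy Nash equilibrium

A profile is a Nash equilibrium when each player is best-responding to the other.
The row player's best responses — vs L: W (payoff 14); vs M: V (payoff 14); vs N: U (payoff 9).
The column player's best responses — vs U: M (payoff 9); vs V: N (payoff 11); vs W: M (payoff 15).
No cell has both players best-responding. For instance, the row player's best reply to M is V, but against V the column player prefers N over M.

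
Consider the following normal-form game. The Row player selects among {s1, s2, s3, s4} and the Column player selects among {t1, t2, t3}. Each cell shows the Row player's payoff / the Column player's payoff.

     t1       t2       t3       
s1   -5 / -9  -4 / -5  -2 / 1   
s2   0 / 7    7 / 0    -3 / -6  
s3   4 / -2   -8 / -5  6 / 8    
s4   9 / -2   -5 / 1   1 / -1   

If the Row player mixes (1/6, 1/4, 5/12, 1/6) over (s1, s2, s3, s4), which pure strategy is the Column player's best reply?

The Column player's best reply maximizes expected payoff against the mix.
t1: (1/6)·(-9) + (1/4)·7 + (5/12)·(-2) + (1/6)·(-2) = -11/12
t2: (1/6)·(-5) + (1/4)·0 + (5/12)·(-5) + (1/6)·1 = -11/4
t3: (1/6)·1 + (1/4)·(-6) + (5/12)·8 + (1/6)·(-1) = 11/6
Highest expected payoff is 11/6, from t3.

t3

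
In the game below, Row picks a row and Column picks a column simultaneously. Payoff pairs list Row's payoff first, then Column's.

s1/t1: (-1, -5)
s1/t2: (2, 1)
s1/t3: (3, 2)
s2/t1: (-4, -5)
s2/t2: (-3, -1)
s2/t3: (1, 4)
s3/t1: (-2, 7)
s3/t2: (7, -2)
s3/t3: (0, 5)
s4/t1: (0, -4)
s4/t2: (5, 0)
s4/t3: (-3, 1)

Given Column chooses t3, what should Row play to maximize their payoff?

s1

With Column fixed at t3, Row's payoffs are: s1 → 3, s2 → 1, s3 → 0, s4 → -3.
The maximum is 3, achieved by s1.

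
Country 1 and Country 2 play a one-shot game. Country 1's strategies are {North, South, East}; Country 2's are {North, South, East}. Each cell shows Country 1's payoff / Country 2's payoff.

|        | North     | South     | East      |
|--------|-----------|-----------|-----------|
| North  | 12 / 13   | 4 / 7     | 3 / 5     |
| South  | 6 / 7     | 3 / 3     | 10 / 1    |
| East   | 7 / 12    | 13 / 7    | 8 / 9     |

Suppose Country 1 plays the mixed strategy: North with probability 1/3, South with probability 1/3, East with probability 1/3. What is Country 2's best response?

Country 2's best reply maximizes expected payoff against the mix.
North: (1/3)·13 + (1/3)·7 + (1/3)·12 = 32/3
South: (1/3)·7 + (1/3)·3 + (1/3)·7 = 17/3
East: (1/3)·5 + (1/3)·1 + (1/3)·9 = 5
Highest expected payoff is 32/3, from North.

North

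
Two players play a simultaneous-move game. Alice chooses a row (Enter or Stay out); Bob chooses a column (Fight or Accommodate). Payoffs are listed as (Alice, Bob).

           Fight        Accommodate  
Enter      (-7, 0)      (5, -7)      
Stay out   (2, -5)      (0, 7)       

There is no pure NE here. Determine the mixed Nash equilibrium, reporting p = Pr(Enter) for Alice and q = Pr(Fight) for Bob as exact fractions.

p = 12/19, q = 5/14

In a mixed NE each player is indifferent between their pure strategies, so the opponent's mix sets the indifference.
Bob indifferent between Fight and Accommodate: p·0 + (1−p)·(-5) = p·(-7) + (1−p)·7 ⟹ (-5) + 5p = 7 + (-14)p ⟹ p = 12/19.
Alice indifferent between Enter and Stay out: q·(-7) + (1−q)·5 = q·2 + (1−q)·0 ⟹ 5 + (-12)q = 0 + 2q ⟹ q = 5/14.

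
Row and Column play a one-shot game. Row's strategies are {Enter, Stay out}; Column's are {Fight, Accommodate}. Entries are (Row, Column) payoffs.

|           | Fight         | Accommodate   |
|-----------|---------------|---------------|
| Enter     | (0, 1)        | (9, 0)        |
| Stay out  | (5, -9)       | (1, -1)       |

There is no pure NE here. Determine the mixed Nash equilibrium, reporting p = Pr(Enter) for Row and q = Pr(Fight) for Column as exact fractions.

Each player's mixing probability is pinned down by making the *other* player indifferent.
Column indifferent between Fight and Accommodate: p·1 + (1−p)·(-9) = p·0 + (1−p)·(-1) ⟹ (-9) + 10p = (-1) + 1p ⟹ p = 8/9.
Row indifferent between Enter and Stay out: q·0 + (1−q)·9 = q·5 + (1−q)·1 ⟹ 9 + (-9)q = 1 + 4q ⟹ q = 8/13.

p = 8/9, q = 8/13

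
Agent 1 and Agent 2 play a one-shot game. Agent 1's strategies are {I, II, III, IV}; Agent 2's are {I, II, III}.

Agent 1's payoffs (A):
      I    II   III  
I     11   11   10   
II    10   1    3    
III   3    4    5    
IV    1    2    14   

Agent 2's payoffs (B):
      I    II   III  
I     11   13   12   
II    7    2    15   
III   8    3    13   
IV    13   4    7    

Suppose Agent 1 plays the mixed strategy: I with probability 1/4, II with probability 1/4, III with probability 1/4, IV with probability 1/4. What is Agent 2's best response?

Compute Agent 2's expected payoff from each pure strategy against the given mix.
I: (1/4)·11 + (1/4)·7 + (1/4)·8 + (1/4)·13 = 39/4
II: (1/4)·13 + (1/4)·2 + (1/4)·3 + (1/4)·4 = 11/2
III: (1/4)·12 + (1/4)·15 + (1/4)·13 + (1/4)·7 = 47/4
Highest expected payoff is 47/4, from III.

III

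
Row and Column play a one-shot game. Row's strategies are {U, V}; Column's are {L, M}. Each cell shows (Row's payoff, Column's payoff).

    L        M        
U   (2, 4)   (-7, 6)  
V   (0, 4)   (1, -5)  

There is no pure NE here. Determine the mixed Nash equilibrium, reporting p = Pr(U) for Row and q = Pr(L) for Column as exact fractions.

p = 9/11, q = 4/5

Each player's mixing probability is pinned down by making the *other* player indifferent.
Column indifferent between L and M: p·4 + (1−p)·4 = p·6 + (1−p)·(-5) ⟹ 4 + 0p = (-5) + 11p ⟹ p = 9/11.
Row indifferent between U and V: q·2 + (1−q)·(-7) = q·0 + (1−q)·1 ⟹ (-7) + 9q = 1 + (-1)q ⟹ q = 4/5.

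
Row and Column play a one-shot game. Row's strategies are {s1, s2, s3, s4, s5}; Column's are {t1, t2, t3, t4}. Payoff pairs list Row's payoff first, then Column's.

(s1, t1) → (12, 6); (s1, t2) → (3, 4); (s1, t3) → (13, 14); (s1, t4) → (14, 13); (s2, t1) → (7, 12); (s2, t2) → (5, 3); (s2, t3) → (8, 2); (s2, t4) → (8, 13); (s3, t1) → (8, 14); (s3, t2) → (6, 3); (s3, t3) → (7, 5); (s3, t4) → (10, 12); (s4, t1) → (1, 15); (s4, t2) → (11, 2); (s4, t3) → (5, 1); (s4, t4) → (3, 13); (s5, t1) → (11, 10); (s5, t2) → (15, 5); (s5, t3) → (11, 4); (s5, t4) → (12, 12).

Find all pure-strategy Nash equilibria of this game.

(s1, t3)

Check mutual best responses: a cell is a NE iff neither player can gain by unilaterally deviating.
Row's best responses — vs t1: s1 (payoff 12); vs t2: s5 (payoff 15); vs t3: s1 (payoff 13); vs t4: s1 (payoff 14).
Column's best responses — vs s1: t3 (payoff 14); vs s2: t4 (payoff 13); vs s3: t1 (payoff 14); vs s4: t1 (payoff 15); vs s5: t4 (payoff 12).
The only mutual best response is (s1, t3); neither player gains by switching there.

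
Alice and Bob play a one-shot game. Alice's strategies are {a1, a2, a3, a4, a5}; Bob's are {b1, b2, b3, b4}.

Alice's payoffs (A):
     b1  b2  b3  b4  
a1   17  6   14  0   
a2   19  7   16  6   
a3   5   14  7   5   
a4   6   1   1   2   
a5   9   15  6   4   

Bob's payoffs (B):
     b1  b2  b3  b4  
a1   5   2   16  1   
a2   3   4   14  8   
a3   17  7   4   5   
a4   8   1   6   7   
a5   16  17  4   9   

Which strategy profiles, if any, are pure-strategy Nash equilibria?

Find each player's best response to every opponent strategy; NE are the intersections.
Alice's best responses — vs b1: a2 (payoff 19); vs b2: a5 (payoff 15); vs b3: a2 (payoff 16); vs b4: a2 (payoff 6).
Bob's best responses — vs a1: b3 (payoff 16); vs a2: b3 (payoff 14); vs a3: b1 (payoff 17); vs a4: b1 (payoff 8); vs a5: b2 (payoff 17).
Mutual best responses occur at (a2, b3) and (a5, b2); at each, neither player gains by switching.

(a2, b3) and (a5, b2)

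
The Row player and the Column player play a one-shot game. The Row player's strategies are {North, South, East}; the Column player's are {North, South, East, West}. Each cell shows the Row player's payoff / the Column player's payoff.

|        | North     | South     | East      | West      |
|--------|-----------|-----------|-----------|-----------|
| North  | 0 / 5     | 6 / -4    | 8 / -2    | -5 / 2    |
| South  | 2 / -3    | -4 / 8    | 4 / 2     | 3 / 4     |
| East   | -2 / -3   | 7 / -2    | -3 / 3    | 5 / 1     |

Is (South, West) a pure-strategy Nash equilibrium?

No

Holding the Column player at West: the Row player gets 3 from South but could get 5 by switching to East. The Row player has a profitable deviation.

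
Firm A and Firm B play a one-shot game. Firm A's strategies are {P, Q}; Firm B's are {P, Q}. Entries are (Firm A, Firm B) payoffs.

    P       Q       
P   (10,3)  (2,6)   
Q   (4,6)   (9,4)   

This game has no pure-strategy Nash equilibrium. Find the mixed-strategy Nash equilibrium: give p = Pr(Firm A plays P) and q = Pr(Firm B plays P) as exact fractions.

p = 2/5, q = 7/13

In a mixed NE each player is indifferent between their pure strategies, so the opponent's mix sets the indifference.
Firm B indifferent between P and Q: p·3 + (1−p)·6 = p·6 + (1−p)·4 ⟹ 6 + (-3)p = 4 + 2p ⟹ p = 2/5.
Firm A indifferent between P and Q: q·10 + (1−q)·2 = q·4 + (1−q)·9 ⟹ 2 + 8q = 9 + (-5)q ⟹ q = 7/13.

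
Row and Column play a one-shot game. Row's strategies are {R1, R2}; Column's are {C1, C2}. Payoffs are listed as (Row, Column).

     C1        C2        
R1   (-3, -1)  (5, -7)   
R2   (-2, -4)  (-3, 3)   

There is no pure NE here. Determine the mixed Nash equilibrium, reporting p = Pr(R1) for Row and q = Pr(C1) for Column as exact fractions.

In a mixed NE each player is indifferent between their pure strategies, so the opponent's mix sets the indifference.
Column indifferent between C1 and C2: p·(-1) + (1−p)·(-4) = p·(-7) + (1−p)·3 ⟹ (-4) + 3p = 3 + (-10)p ⟹ p = 7/13.
Row indifferent between R1 and R2: q·(-3) + (1−q)·5 = q·(-2) + (1−q)·(-3) ⟹ 5 + (-8)q = (-3) + 1q ⟹ q = 8/9.

p = 7/13, q = 8/9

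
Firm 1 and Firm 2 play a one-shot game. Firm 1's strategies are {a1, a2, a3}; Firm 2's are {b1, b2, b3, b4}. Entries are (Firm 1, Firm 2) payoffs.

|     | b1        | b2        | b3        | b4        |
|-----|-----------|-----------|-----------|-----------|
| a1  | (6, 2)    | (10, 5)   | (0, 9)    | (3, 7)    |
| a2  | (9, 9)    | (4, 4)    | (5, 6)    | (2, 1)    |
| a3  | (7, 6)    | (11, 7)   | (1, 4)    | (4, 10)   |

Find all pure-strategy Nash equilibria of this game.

A profile is a Nash equilibrium when each player is best-responding to the other.
Firm 1's best responses — vs b1: a2 (payoff 9); vs b2: a3 (payoff 11); vs b3: a2 (payoff 5); vs b4: a3 (payoff 4).
Firm 2's best responses — vs a1: b3 (payoff 9); vs a2: b1 (payoff 9); vs a3: b4 (payoff 10).
Mutual best responses occur at (a2, b1) and (a3, b4); at each, neither player gains by switching.

(a2, b1) and (a3, b4)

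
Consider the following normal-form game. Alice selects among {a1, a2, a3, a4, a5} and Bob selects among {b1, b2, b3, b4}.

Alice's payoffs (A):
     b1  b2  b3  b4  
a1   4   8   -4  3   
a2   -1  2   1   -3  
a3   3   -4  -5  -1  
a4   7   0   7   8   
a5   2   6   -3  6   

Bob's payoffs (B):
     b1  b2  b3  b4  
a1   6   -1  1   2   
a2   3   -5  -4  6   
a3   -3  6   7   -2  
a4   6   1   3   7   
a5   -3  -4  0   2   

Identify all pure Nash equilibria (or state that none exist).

(a4, b4)

Check mutual best responses: a cell is a NE iff neither player can gain by unilaterally deviating.
Alice's best responses — vs b1: a4 (payoff 7); vs b2: a1 (payoff 8); vs b3: a4 (payoff 7); vs b4: a4 (payoff 8).
Bob's best responses — vs a1: b1 (payoff 6); vs a2: b4 (payoff 6); vs a3: b3 (payoff 7); vs a4: b4 (payoff 7); vs a5: b4 (payoff 2).
The only mutual best response is (a4, b4); neither player gains by switching there.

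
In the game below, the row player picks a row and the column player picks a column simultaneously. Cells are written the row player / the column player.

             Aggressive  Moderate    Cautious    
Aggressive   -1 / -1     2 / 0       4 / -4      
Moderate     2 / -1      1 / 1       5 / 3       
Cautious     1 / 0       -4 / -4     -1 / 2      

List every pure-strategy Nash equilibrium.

A profile is a Nash equilibrium when each player is best-responding to the other.
The row player's best responses — vs Aggressive: Moderate (payoff 2); vs Moderate: Aggressive (payoff 2); vs Cautious: Moderate (payoff 5).
The column player's best responses — vs Aggressive: Moderate (payoff 0); vs Moderate: Cautious (payoff 3); vs Cautious: Cautious (payoff 2).
Mutual best responses occur at (Aggressive, Moderate) and (Moderate, Cautious); at each, neither player gains by switching.

(Aggressive, Moderate) and (Moderate, Cautious)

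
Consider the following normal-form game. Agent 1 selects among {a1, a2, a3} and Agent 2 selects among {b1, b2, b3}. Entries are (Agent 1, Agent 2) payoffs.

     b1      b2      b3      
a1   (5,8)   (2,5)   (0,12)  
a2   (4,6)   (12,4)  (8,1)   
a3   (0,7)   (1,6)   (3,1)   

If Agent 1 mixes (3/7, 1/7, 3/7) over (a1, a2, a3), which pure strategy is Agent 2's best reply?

Agent 2's best reply maximizes expected payoff against the mix.
b1: (3/7)·8 + (1/7)·6 + (3/7)·7 = 51/7
b2: (3/7)·5 + (1/7)·4 + (3/7)·6 = 37/7
b3: (3/7)·12 + (1/7)·1 + (3/7)·1 = 40/7
Highest expected payoff is 51/7, from b1.

b1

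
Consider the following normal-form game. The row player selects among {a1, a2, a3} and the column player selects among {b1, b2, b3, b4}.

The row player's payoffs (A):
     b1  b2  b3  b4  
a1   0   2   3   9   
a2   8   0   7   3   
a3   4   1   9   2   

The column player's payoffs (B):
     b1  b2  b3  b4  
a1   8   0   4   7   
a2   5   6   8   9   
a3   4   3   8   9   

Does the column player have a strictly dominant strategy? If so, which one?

A strategy is strictly dominant if it gives the column player a strictly higher payoff than every other strategy, against every choice by the opponent.
b1 is not dominant: against a2, b2 gives 6 > 5.
b2 is not dominant: against a1, b1 gives 8 > 0.
b3 is not dominant: against a1, b1 gives 8 > 4.
b4 is not dominant: against a1, b1 gives 8 > 7.
No single strategy is best against every opponent action.

None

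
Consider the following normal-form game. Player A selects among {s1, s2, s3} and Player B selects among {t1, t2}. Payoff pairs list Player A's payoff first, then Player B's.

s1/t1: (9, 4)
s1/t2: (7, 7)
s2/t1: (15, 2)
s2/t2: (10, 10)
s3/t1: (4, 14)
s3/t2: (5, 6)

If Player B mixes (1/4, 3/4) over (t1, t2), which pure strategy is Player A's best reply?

s2

Compute Player A's expected payoff from each pure strategy against the given mix.
s1: (1/4)·9 + (3/4)·7 = 15/2
s2: (1/4)·15 + (3/4)·10 = 45/4
s3: (1/4)·4 + (3/4)·5 = 19/4
Highest expected payoff is 45/4, from s2.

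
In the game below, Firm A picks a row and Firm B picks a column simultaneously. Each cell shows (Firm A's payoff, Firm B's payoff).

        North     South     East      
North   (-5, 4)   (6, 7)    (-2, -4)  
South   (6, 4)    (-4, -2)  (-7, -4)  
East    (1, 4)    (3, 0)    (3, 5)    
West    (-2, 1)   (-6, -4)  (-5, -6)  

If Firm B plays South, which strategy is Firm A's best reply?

North

With Firm B fixed at South, Firm A's payoffs are: North → 6, South → -4, East → 3, West → -6.
The maximum is 6, achieved by North.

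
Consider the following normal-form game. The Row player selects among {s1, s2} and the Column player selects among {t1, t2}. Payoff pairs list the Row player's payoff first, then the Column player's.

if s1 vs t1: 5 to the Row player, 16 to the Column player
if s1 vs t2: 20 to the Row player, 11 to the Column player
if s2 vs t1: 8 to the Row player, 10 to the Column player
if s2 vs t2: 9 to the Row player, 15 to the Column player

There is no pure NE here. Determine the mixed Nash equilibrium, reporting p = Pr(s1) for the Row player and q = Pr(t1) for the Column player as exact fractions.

p = 1/2, q = 11/14

In a mixed NE each player is indifferent between their pure strategies, so the opponent's mix sets the indifference.
The Column player indifferent between t1 and t2: p·16 + (1−p)·10 = p·11 + (1−p)·15 ⟹ 10 + 6p = 15 + (-4)p ⟹ p = 1/2.
The Row player indifferent between s1 and s2: q·5 + (1−q)·20 = q·8 + (1−q)·9 ⟹ 20 + (-15)q = 9 + (-1)q ⟹ q = 11/14.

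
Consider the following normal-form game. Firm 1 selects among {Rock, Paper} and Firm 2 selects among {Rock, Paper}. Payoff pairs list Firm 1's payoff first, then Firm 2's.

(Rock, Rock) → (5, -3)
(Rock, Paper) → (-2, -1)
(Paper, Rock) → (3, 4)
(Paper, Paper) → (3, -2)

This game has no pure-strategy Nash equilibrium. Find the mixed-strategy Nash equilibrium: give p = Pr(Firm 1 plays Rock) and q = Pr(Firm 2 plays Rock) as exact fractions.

In a mixed NE each player is indifferent between their pure strategies, so the opponent's mix sets the indifference.
Firm 2 indifferent between Rock and Paper: p·(-3) + (1−p)·4 = p·(-1) + (1−p)·(-2) ⟹ 4 + (-7)p = (-2) + 1p ⟹ p = 3/4.
Firm 1 indifferent between Rock and Paper: q·5 + (1−q)·(-2) = q·3 + (1−q)·3 ⟹ (-2) + 7q = 3 + 0q ⟹ q = 5/7.

p = 3/4, q = 5/7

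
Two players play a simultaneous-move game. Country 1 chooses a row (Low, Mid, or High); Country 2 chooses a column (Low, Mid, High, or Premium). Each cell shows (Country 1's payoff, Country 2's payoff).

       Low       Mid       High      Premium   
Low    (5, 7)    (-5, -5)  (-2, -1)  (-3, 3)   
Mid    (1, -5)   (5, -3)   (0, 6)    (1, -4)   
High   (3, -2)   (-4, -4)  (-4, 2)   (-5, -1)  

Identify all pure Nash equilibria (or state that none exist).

Find each player's best response to every opponent strategy; NE are the intersections.
Country 1's best responses — vs Low: Low (payoff 5); vs Mid: Mid (payoff 5); vs High: Mid (payoff 0); vs Premium: Mid (payoff 1).
Country 2's best responses — vs Low: Low (payoff 7); vs Mid: High (payoff 6); vs High: High (payoff 2).
Mutual best responses occur at (Low, Low) and (Mid, High); at each, neither player gains by switching.

(Low, Low) and (Mid, High)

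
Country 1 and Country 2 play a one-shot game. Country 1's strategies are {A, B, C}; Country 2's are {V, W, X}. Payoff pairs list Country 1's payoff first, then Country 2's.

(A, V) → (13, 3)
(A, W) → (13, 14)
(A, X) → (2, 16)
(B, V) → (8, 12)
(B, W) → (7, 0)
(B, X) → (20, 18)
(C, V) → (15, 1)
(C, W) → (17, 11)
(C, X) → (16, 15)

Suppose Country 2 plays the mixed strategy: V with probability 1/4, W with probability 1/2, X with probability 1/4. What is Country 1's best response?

C

Compute Country 1's expected payoff from each pure strategy against the given mix.
A: (1/4)·13 + (1/2)·13 + (1/4)·2 = 41/4
B: (1/4)·8 + (1/2)·7 + (1/4)·20 = 21/2
C: (1/4)·15 + (1/2)·17 + (1/4)·16 = 65/4
Highest expected payoff is 65/4, from C.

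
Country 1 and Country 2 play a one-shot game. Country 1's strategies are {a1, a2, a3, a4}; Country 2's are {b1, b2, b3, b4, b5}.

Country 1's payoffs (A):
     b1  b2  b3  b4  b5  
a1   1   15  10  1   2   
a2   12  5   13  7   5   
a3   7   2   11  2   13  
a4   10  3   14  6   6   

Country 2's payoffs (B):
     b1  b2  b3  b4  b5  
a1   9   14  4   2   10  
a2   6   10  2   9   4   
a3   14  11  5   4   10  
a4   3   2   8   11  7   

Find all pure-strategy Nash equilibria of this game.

(a1, b2)

Find each player's best response to every opponent strategy; NE are the intersections.
Country 1's best responses — vs b1: a2 (payoff 12); vs b2: a1 (payoff 15); vs b3: a4 (payoff 14); vs b4: a2 (payoff 7); vs b5: a3 (payoff 13).
Country 2's best responses — vs a1: b2 (payoff 14); vs a2: b2 (payoff 10); vs a3: b1 (payoff 14); vs a4: b4 (payoff 11).
The only mutual best response is (a1, b2); neither player gains by switching there.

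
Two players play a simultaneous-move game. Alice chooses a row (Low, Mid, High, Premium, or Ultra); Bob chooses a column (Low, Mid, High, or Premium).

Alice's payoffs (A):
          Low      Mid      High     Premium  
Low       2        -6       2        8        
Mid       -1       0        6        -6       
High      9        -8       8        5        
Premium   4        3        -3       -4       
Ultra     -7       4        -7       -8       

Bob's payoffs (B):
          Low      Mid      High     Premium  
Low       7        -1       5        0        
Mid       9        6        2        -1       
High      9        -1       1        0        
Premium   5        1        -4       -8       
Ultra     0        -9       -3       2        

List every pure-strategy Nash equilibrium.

A profile is a Nash equilibrium when each player is best-responding to the other.
Alice's best responses — vs Low: High (payoff 9); vs Mid: Ultra (payoff 4); vs High: High (payoff 8); vs Premium: Low (payoff 8).
Bob's best responses — vs Low: Low (payoff 7); vs Mid: Low (payoff 9); vs High: Low (payoff 9); vs Premium: Low (payoff 5); vs Ultra: Premium (payoff 2).
The only mutual best response is (High, Low); neither player gains by switching there.

(High, Low)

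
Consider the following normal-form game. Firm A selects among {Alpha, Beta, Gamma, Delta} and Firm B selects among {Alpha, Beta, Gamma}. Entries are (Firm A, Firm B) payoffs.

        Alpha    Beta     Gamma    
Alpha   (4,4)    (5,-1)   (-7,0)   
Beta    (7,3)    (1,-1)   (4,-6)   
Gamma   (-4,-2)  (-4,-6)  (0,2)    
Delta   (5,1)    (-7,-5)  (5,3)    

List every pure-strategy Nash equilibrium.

(Beta, Alpha) and (Delta, Gamma)

Check mutual best responses: a cell is a NE iff neither player can gain by unilaterally deviating.
Firm A's best responses — vs Alpha: Beta (payoff 7); vs Beta: Alpha (payoff 5); vs Gamma: Delta (payoff 5).
Firm B's best responses — vs Alpha: Alpha (payoff 4); vs Beta: Alpha (payoff 3); vs Gamma: Gamma (payoff 2); vs Delta: Gamma (payoff 3).
Mutual best responses occur at (Beta, Alpha) and (Delta, Gamma); at each, neither player gains by switching.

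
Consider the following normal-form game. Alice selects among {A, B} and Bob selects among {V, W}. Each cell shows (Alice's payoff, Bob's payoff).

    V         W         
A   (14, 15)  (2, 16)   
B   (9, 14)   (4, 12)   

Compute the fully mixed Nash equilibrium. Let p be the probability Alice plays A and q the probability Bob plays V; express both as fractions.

In a mixed NE each player is indifferent between their pure strategies, so the opponent's mix sets the indifference.
Bob indifferent between V and W: p·15 + (1−p)·14 = p·16 + (1−p)·12 ⟹ 14 + 1p = 12 + 4p ⟹ p = 2/3.
Alice indifferent between A and B: q·14 + (1−q)·2 = q·9 + (1−q)·4 ⟹ 2 + 12q = 4 + 5q ⟹ q = 2/7.

p = 2/3, q = 2/7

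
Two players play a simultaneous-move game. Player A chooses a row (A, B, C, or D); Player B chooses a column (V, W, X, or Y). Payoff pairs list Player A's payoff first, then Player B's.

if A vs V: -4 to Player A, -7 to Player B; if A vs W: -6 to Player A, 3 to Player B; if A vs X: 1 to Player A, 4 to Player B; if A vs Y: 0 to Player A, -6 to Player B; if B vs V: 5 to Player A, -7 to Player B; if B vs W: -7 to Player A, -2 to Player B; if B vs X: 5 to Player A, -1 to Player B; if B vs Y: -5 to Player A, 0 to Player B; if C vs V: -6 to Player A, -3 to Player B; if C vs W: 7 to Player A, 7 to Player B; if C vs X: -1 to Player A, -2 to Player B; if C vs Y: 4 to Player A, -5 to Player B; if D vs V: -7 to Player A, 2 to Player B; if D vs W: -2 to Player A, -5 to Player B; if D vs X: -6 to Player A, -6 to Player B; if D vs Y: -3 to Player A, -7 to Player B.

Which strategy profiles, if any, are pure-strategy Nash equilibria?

(C, W)

Find each player's best response to every opponent strategy; NE are the intersections.
Player A's best responses — vs V: B (payoff 5); vs W: C (payoff 7); vs X: B (payoff 5); vs Y: C (payoff 4).
Player B's best responses — vs A: X (payoff 4); vs B: Y (payoff 0); vs C: W (payoff 7); vs D: V (payoff 2).
The only mutual best response is (C, W); neither player gains by switching there.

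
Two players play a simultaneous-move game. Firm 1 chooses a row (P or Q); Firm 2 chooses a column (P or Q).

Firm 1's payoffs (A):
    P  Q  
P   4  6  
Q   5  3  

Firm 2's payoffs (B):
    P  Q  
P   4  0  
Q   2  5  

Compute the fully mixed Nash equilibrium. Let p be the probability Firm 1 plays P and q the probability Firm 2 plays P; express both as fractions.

Each player's mixing probability is pinned down by making the *other* player indifferent.
Firm 2 indifferent between P and Q: p·4 + (1−p)·2 = p·0 + (1−p)·5 ⟹ 2 + 2p = 5 + (-5)p ⟹ p = 3/7.
Firm 1 indifferent between P and Q: q·4 + (1−q)·6 = q·5 + (1−q)·3 ⟹ 6 + (-2)q = 3 + 2q ⟹ q = 3/4.

p = 3/7, q = 3/4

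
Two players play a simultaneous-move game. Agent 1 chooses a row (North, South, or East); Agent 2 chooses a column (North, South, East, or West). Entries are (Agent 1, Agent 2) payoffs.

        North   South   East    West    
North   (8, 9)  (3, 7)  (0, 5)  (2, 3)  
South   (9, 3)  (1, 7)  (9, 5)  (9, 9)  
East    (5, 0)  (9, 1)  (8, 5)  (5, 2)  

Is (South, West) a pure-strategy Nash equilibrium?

Yes

Holding Agent 2 at West: Agent 1 gets 9 from South, versus 2 from North, 5 from East. No profitable deviation for Agent 1.
Holding Agent 1 at South: Agent 2 gets 9 from West, versus 3 from North, 7 from South, 5 from East. No profitable deviation for Agent 2 either.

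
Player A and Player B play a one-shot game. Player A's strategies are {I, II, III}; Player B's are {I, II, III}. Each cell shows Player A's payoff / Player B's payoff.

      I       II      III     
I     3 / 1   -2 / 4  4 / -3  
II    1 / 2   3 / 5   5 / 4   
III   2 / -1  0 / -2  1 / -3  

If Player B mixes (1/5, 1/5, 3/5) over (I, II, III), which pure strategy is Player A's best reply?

II

Player A's best reply maximizes expected payoff against the mix.
I: (1/5)·3 + (1/5)·(-2) + (3/5)·4 = 13/5
II: (1/5)·1 + (1/5)·3 + (3/5)·5 = 19/5
III: (1/5)·2 + (1/5)·0 + (3/5)·1 = 1
Highest expected payoff is 19/5, from II.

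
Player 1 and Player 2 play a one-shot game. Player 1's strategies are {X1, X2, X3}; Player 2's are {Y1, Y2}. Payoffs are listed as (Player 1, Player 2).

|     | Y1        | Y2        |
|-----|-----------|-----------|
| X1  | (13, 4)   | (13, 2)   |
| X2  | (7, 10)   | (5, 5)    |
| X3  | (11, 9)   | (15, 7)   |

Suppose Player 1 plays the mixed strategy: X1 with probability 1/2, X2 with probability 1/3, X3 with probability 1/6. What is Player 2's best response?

Y1

Player 2's best reply maximizes expected payoff against the mix.
Y1: (1/2)·4 + (1/3)·10 + (1/6)·9 = 41/6
Y2: (1/2)·2 + (1/3)·5 + (1/6)·7 = 23/6
Highest expected payoff is 41/6, from Y1.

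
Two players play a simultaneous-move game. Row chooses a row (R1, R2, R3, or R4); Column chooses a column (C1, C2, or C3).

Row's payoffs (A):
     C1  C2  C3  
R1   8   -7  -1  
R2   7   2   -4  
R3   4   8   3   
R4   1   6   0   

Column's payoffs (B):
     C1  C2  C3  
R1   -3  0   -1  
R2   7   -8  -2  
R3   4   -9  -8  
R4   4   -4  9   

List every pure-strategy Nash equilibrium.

No pure-strategy Nash equilibrium

Find each player's best response to every opponent strategy; NE are the intersections.
Row's best responses — vs C1: R1 (payoff 8); vs C2: R3 (payoff 8); vs C3: R3 (payoff 3).
Column's best responses — vs R1: C2 (payoff 0); vs R2: C1 (payoff 7); vs R3: C1 (payoff 4); vs R4: C3 (payoff 9).
No cell has both players best-responding. For instance, Row's best reply to C3 is R3, but against R3 Column prefers C1 over C3.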